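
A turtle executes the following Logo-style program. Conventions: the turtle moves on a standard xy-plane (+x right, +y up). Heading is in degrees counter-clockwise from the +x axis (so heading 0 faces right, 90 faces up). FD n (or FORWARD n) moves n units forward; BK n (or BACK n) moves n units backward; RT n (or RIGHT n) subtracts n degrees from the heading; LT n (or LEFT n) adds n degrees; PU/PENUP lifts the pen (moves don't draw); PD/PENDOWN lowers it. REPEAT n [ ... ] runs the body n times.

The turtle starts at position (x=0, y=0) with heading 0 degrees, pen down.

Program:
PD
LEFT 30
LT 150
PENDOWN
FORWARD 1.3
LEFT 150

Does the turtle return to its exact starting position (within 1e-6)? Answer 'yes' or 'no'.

Answer: no

Derivation:
Executing turtle program step by step:
Start: pos=(0,0), heading=0, pen down
PD: pen down
LT 30: heading 0 -> 30
LT 150: heading 30 -> 180
PD: pen down
FD 1.3: (0,0) -> (-1.3,0) [heading=180, draw]
LT 150: heading 180 -> 330
Final: pos=(-1.3,0), heading=330, 1 segment(s) drawn

Start position: (0, 0)
Final position: (-1.3, 0)
Distance = 1.3; >= 1e-6 -> NOT closed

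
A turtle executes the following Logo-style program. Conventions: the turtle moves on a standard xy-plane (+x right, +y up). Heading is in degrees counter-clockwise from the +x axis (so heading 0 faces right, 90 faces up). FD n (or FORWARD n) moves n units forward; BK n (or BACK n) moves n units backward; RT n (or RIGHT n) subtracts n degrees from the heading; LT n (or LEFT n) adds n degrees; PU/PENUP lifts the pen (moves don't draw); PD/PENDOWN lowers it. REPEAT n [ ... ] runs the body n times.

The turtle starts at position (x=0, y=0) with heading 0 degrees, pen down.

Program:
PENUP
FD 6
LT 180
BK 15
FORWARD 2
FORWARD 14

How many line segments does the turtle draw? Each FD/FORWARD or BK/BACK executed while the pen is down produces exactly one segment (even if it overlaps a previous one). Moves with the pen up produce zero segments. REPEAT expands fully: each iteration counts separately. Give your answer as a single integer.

Executing turtle program step by step:
Start: pos=(0,0), heading=0, pen down
PU: pen up
FD 6: (0,0) -> (6,0) [heading=0, move]
LT 180: heading 0 -> 180
BK 15: (6,0) -> (21,0) [heading=180, move]
FD 2: (21,0) -> (19,0) [heading=180, move]
FD 14: (19,0) -> (5,0) [heading=180, move]
Final: pos=(5,0), heading=180, 0 segment(s) drawn
Segments drawn: 0

Answer: 0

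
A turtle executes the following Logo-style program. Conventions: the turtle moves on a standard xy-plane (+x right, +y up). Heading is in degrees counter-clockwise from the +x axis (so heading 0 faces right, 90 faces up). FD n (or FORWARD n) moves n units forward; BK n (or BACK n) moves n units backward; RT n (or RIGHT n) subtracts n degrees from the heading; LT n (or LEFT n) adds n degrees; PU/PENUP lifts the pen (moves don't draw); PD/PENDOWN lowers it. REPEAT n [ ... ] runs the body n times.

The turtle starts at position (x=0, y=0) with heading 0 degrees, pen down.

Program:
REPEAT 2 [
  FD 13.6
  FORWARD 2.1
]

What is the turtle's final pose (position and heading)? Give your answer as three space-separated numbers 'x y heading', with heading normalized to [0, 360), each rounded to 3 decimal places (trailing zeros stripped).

Answer: 31.4 0 0

Derivation:
Executing turtle program step by step:
Start: pos=(0,0), heading=0, pen down
REPEAT 2 [
  -- iteration 1/2 --
  FD 13.6: (0,0) -> (13.6,0) [heading=0, draw]
  FD 2.1: (13.6,0) -> (15.7,0) [heading=0, draw]
  -- iteration 2/2 --
  FD 13.6: (15.7,0) -> (29.3,0) [heading=0, draw]
  FD 2.1: (29.3,0) -> (31.4,0) [heading=0, draw]
]
Final: pos=(31.4,0), heading=0, 4 segment(s) drawn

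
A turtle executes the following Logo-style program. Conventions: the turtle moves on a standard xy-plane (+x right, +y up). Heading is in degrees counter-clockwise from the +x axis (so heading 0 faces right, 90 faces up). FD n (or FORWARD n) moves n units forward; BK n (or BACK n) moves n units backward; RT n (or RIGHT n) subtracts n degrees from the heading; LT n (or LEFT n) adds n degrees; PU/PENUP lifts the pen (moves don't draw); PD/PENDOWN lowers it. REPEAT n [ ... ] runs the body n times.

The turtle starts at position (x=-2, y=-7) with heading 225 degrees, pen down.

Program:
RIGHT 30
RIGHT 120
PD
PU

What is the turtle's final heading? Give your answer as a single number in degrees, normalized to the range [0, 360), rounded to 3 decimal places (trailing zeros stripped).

Executing turtle program step by step:
Start: pos=(-2,-7), heading=225, pen down
RT 30: heading 225 -> 195
RT 120: heading 195 -> 75
PD: pen down
PU: pen up
Final: pos=(-2,-7), heading=75, 0 segment(s) drawn

Answer: 75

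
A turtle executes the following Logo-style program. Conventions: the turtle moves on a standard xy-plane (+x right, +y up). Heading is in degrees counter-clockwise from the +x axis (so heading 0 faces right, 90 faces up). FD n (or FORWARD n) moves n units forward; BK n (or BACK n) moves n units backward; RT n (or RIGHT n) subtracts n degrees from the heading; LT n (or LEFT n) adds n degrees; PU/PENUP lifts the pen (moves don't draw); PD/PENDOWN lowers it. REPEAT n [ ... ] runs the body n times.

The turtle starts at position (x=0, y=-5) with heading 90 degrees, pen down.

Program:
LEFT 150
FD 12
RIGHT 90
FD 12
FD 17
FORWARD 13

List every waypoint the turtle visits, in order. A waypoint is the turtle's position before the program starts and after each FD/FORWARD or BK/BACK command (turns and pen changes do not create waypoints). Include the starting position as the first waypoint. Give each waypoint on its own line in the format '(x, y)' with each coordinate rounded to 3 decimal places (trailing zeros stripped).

Executing turtle program step by step:
Start: pos=(0,-5), heading=90, pen down
LT 150: heading 90 -> 240
FD 12: (0,-5) -> (-6,-15.392) [heading=240, draw]
RT 90: heading 240 -> 150
FD 12: (-6,-15.392) -> (-16.392,-9.392) [heading=150, draw]
FD 17: (-16.392,-9.392) -> (-31.115,-0.892) [heading=150, draw]
FD 13: (-31.115,-0.892) -> (-42.373,5.608) [heading=150, draw]
Final: pos=(-42.373,5.608), heading=150, 4 segment(s) drawn
Waypoints (5 total):
(0, -5)
(-6, -15.392)
(-16.392, -9.392)
(-31.115, -0.892)
(-42.373, 5.608)

Answer: (0, -5)
(-6, -15.392)
(-16.392, -9.392)
(-31.115, -0.892)
(-42.373, 5.608)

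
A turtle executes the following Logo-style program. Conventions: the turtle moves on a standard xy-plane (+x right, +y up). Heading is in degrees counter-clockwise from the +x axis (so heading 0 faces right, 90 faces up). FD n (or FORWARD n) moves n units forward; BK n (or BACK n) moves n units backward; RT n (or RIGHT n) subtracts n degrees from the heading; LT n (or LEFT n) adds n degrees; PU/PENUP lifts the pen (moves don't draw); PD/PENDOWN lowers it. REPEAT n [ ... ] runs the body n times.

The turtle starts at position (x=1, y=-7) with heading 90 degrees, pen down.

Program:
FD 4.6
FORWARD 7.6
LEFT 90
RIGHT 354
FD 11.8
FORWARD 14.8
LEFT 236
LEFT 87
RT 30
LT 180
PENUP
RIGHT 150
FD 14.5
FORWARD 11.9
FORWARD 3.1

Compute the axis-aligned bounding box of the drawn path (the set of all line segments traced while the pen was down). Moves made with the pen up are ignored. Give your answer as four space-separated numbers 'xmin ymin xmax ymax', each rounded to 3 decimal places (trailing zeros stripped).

Executing turtle program step by step:
Start: pos=(1,-7), heading=90, pen down
FD 4.6: (1,-7) -> (1,-2.4) [heading=90, draw]
FD 7.6: (1,-2.4) -> (1,5.2) [heading=90, draw]
LT 90: heading 90 -> 180
RT 354: heading 180 -> 186
FD 11.8: (1,5.2) -> (-10.735,3.967) [heading=186, draw]
FD 14.8: (-10.735,3.967) -> (-25.454,2.42) [heading=186, draw]
LT 236: heading 186 -> 62
LT 87: heading 62 -> 149
RT 30: heading 149 -> 119
LT 180: heading 119 -> 299
PU: pen up
RT 150: heading 299 -> 149
FD 14.5: (-25.454,2.42) -> (-37.883,9.888) [heading=149, move]
FD 11.9: (-37.883,9.888) -> (-48.083,16.017) [heading=149, move]
FD 3.1: (-48.083,16.017) -> (-50.741,17.613) [heading=149, move]
Final: pos=(-50.741,17.613), heading=149, 4 segment(s) drawn

Segment endpoints: x in {-25.454, -10.735, 1, 1, 1}, y in {-7, -2.4, 2.42, 3.967, 5.2}
xmin=-25.454, ymin=-7, xmax=1, ymax=5.2

Answer: -25.454 -7 1 5.2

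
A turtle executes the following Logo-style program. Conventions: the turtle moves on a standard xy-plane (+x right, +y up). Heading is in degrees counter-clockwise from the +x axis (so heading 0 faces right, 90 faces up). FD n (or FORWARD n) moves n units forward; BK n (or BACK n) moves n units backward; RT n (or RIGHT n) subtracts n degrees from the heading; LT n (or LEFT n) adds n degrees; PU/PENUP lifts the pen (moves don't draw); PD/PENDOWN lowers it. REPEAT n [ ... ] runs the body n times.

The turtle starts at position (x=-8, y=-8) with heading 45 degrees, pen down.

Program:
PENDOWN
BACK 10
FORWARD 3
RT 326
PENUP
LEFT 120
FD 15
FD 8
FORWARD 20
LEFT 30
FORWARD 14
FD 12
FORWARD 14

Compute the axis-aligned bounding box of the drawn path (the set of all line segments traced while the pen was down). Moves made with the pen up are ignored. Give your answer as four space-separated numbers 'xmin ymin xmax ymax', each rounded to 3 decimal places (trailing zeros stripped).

Answer: -15.071 -15.071 -8 -8

Derivation:
Executing turtle program step by step:
Start: pos=(-8,-8), heading=45, pen down
PD: pen down
BK 10: (-8,-8) -> (-15.071,-15.071) [heading=45, draw]
FD 3: (-15.071,-15.071) -> (-12.95,-12.95) [heading=45, draw]
RT 326: heading 45 -> 79
PU: pen up
LT 120: heading 79 -> 199
FD 15: (-12.95,-12.95) -> (-27.133,-17.833) [heading=199, move]
FD 8: (-27.133,-17.833) -> (-34.697,-20.438) [heading=199, move]
FD 20: (-34.697,-20.438) -> (-53.607,-26.949) [heading=199, move]
LT 30: heading 199 -> 229
FD 14: (-53.607,-26.949) -> (-62.792,-37.515) [heading=229, move]
FD 12: (-62.792,-37.515) -> (-70.665,-46.572) [heading=229, move]
FD 14: (-70.665,-46.572) -> (-79.849,-57.138) [heading=229, move]
Final: pos=(-79.849,-57.138), heading=229, 2 segment(s) drawn

Segment endpoints: x in {-15.071, -12.95, -8}, y in {-15.071, -12.95, -8}
xmin=-15.071, ymin=-15.071, xmax=-8, ymax=-8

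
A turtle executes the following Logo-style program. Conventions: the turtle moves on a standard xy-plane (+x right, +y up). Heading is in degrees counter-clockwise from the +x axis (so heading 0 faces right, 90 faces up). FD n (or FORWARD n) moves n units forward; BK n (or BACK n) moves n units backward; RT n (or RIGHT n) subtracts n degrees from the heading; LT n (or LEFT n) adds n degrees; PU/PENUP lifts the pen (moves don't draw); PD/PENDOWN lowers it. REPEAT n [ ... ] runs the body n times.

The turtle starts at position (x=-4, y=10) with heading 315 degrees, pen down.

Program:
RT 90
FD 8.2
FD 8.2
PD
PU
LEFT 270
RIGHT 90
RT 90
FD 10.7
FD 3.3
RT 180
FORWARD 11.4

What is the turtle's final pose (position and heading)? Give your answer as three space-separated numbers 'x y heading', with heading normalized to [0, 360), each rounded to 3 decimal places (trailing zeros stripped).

Answer: -13.758 -3.435 135

Derivation:
Executing turtle program step by step:
Start: pos=(-4,10), heading=315, pen down
RT 90: heading 315 -> 225
FD 8.2: (-4,10) -> (-9.798,4.202) [heading=225, draw]
FD 8.2: (-9.798,4.202) -> (-15.597,-1.597) [heading=225, draw]
PD: pen down
PU: pen up
LT 270: heading 225 -> 135
RT 90: heading 135 -> 45
RT 90: heading 45 -> 315
FD 10.7: (-15.597,-1.597) -> (-8.031,-9.163) [heading=315, move]
FD 3.3: (-8.031,-9.163) -> (-5.697,-11.496) [heading=315, move]
RT 180: heading 315 -> 135
FD 11.4: (-5.697,-11.496) -> (-13.758,-3.435) [heading=135, move]
Final: pos=(-13.758,-3.435), heading=135, 2 segment(s) drawn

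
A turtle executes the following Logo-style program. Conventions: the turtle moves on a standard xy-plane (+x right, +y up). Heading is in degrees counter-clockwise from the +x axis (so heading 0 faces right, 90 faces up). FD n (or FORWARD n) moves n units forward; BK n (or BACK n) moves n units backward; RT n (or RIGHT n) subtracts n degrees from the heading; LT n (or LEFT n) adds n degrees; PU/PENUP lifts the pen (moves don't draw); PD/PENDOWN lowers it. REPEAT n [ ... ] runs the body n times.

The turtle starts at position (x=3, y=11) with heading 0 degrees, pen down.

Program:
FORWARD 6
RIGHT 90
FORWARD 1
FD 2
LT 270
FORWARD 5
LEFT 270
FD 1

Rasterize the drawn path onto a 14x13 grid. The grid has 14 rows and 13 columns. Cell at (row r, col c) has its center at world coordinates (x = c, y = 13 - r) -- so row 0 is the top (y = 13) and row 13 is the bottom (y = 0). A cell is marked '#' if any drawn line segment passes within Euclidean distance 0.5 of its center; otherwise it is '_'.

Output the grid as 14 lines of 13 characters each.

Answer: _____________
_____________
___#######___
_________#___
____#____#___
____######___
_____________
_____________
_____________
_____________
_____________
_____________
_____________
_____________

Derivation:
Segment 0: (3,11) -> (9,11)
Segment 1: (9,11) -> (9,10)
Segment 2: (9,10) -> (9,8)
Segment 3: (9,8) -> (4,8)
Segment 4: (4,8) -> (4,9)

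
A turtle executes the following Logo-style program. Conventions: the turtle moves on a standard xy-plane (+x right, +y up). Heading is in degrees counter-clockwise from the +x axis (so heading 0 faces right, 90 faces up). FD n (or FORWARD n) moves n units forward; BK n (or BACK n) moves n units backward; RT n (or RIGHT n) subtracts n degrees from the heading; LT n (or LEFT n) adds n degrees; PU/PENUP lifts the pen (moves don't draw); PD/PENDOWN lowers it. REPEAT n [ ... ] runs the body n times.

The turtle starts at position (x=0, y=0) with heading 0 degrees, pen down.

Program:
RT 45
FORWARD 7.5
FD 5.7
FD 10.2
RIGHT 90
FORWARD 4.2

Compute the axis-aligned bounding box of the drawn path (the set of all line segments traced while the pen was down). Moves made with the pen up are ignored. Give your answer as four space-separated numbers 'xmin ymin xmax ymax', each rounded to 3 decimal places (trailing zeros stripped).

Executing turtle program step by step:
Start: pos=(0,0), heading=0, pen down
RT 45: heading 0 -> 315
FD 7.5: (0,0) -> (5.303,-5.303) [heading=315, draw]
FD 5.7: (5.303,-5.303) -> (9.334,-9.334) [heading=315, draw]
FD 10.2: (9.334,-9.334) -> (16.546,-16.546) [heading=315, draw]
RT 90: heading 315 -> 225
FD 4.2: (16.546,-16.546) -> (13.576,-19.516) [heading=225, draw]
Final: pos=(13.576,-19.516), heading=225, 4 segment(s) drawn

Segment endpoints: x in {0, 5.303, 9.334, 13.576, 16.546}, y in {-19.516, -16.546, -9.334, -5.303, 0}
xmin=0, ymin=-19.516, xmax=16.546, ymax=0

Answer: 0 -19.516 16.546 0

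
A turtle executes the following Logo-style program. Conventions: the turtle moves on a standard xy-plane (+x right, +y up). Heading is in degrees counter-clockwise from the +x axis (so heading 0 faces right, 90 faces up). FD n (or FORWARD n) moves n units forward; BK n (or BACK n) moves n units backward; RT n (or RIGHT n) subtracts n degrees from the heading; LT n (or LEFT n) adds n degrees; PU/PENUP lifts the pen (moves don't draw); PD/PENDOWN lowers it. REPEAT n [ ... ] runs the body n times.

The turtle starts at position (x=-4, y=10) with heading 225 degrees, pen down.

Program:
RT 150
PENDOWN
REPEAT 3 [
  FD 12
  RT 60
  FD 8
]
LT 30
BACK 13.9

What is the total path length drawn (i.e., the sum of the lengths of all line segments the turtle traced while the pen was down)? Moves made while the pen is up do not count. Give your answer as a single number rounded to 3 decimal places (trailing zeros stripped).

Executing turtle program step by step:
Start: pos=(-4,10), heading=225, pen down
RT 150: heading 225 -> 75
PD: pen down
REPEAT 3 [
  -- iteration 1/3 --
  FD 12: (-4,10) -> (-0.894,21.591) [heading=75, draw]
  RT 60: heading 75 -> 15
  FD 8: (-0.894,21.591) -> (6.833,23.662) [heading=15, draw]
  -- iteration 2/3 --
  FD 12: (6.833,23.662) -> (18.424,26.767) [heading=15, draw]
  RT 60: heading 15 -> 315
  FD 8: (18.424,26.767) -> (24.081,21.111) [heading=315, draw]
  -- iteration 3/3 --
  FD 12: (24.081,21.111) -> (32.566,12.625) [heading=315, draw]
  RT 60: heading 315 -> 255
  FD 8: (32.566,12.625) -> (30.496,4.898) [heading=255, draw]
]
LT 30: heading 255 -> 285
BK 13.9: (30.496,4.898) -> (26.898,18.324) [heading=285, draw]
Final: pos=(26.898,18.324), heading=285, 7 segment(s) drawn

Segment lengths:
  seg 1: (-4,10) -> (-0.894,21.591), length = 12
  seg 2: (-0.894,21.591) -> (6.833,23.662), length = 8
  seg 3: (6.833,23.662) -> (18.424,26.767), length = 12
  seg 4: (18.424,26.767) -> (24.081,21.111), length = 8
  seg 5: (24.081,21.111) -> (32.566,12.625), length = 12
  seg 6: (32.566,12.625) -> (30.496,4.898), length = 8
  seg 7: (30.496,4.898) -> (26.898,18.324), length = 13.9
Total = 73.9

Answer: 73.9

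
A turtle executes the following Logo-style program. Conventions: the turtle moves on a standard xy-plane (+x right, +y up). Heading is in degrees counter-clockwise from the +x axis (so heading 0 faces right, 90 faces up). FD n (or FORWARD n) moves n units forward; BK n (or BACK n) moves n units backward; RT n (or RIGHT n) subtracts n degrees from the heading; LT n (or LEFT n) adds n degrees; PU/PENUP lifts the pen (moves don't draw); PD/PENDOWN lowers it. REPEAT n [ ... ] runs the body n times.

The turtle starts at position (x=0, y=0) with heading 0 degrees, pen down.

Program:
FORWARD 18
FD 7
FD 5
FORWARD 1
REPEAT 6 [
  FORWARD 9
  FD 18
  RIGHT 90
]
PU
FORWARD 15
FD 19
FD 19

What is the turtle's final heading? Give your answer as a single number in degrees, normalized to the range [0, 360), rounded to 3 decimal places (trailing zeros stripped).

Executing turtle program step by step:
Start: pos=(0,0), heading=0, pen down
FD 18: (0,0) -> (18,0) [heading=0, draw]
FD 7: (18,0) -> (25,0) [heading=0, draw]
FD 5: (25,0) -> (30,0) [heading=0, draw]
FD 1: (30,0) -> (31,0) [heading=0, draw]
REPEAT 6 [
  -- iteration 1/6 --
  FD 9: (31,0) -> (40,0) [heading=0, draw]
  FD 18: (40,0) -> (58,0) [heading=0, draw]
  RT 90: heading 0 -> 270
  -- iteration 2/6 --
  FD 9: (58,0) -> (58,-9) [heading=270, draw]
  FD 18: (58,-9) -> (58,-27) [heading=270, draw]
  RT 90: heading 270 -> 180
  -- iteration 3/6 --
  FD 9: (58,-27) -> (49,-27) [heading=180, draw]
  FD 18: (49,-27) -> (31,-27) [heading=180, draw]
  RT 90: heading 180 -> 90
  -- iteration 4/6 --
  FD 9: (31,-27) -> (31,-18) [heading=90, draw]
  FD 18: (31,-18) -> (31,0) [heading=90, draw]
  RT 90: heading 90 -> 0
  -- iteration 5/6 --
  FD 9: (31,0) -> (40,0) [heading=0, draw]
  FD 18: (40,0) -> (58,0) [heading=0, draw]
  RT 90: heading 0 -> 270
  -- iteration 6/6 --
  FD 9: (58,0) -> (58,-9) [heading=270, draw]
  FD 18: (58,-9) -> (58,-27) [heading=270, draw]
  RT 90: heading 270 -> 180
]
PU: pen up
FD 15: (58,-27) -> (43,-27) [heading=180, move]
FD 19: (43,-27) -> (24,-27) [heading=180, move]
FD 19: (24,-27) -> (5,-27) [heading=180, move]
Final: pos=(5,-27), heading=180, 16 segment(s) drawn

Answer: 180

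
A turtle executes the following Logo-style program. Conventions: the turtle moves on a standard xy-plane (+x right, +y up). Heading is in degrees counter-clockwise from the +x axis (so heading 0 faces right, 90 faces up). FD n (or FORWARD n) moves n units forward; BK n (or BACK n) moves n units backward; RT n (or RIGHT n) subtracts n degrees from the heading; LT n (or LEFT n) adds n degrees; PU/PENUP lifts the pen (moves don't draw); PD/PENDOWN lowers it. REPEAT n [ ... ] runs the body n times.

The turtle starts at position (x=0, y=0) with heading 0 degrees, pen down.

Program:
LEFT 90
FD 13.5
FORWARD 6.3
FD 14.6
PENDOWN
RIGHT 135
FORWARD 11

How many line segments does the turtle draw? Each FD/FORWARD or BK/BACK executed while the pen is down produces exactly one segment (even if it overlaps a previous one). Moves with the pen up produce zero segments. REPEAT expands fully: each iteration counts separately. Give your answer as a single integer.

Executing turtle program step by step:
Start: pos=(0,0), heading=0, pen down
LT 90: heading 0 -> 90
FD 13.5: (0,0) -> (0,13.5) [heading=90, draw]
FD 6.3: (0,13.5) -> (0,19.8) [heading=90, draw]
FD 14.6: (0,19.8) -> (0,34.4) [heading=90, draw]
PD: pen down
RT 135: heading 90 -> 315
FD 11: (0,34.4) -> (7.778,26.622) [heading=315, draw]
Final: pos=(7.778,26.622), heading=315, 4 segment(s) drawn
Segments drawn: 4

Answer: 4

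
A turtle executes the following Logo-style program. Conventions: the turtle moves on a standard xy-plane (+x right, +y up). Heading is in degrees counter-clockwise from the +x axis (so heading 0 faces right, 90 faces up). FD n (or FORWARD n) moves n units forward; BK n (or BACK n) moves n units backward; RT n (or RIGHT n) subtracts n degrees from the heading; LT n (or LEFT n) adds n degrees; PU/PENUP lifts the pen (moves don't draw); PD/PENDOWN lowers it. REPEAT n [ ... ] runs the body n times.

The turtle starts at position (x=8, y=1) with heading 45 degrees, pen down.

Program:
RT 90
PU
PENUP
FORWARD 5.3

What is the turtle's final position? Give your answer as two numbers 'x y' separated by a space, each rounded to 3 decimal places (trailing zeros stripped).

Answer: 11.748 -2.748

Derivation:
Executing turtle program step by step:
Start: pos=(8,1), heading=45, pen down
RT 90: heading 45 -> 315
PU: pen up
PU: pen up
FD 5.3: (8,1) -> (11.748,-2.748) [heading=315, move]
Final: pos=(11.748,-2.748), heading=315, 0 segment(s) drawn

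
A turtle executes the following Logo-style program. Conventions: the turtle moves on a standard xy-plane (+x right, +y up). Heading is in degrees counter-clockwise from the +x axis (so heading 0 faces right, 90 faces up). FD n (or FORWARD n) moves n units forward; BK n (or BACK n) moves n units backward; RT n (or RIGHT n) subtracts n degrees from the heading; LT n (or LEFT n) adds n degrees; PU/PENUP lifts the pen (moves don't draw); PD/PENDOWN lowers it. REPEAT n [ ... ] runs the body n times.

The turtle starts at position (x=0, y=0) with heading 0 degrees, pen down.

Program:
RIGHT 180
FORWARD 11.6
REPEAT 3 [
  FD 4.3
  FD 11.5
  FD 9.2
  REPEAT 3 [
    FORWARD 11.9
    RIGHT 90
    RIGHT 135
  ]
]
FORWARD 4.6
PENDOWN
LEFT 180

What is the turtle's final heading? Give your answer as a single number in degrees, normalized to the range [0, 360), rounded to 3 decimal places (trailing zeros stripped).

Executing turtle program step by step:
Start: pos=(0,0), heading=0, pen down
RT 180: heading 0 -> 180
FD 11.6: (0,0) -> (-11.6,0) [heading=180, draw]
REPEAT 3 [
  -- iteration 1/3 --
  FD 4.3: (-11.6,0) -> (-15.9,0) [heading=180, draw]
  FD 11.5: (-15.9,0) -> (-27.4,0) [heading=180, draw]
  FD 9.2: (-27.4,0) -> (-36.6,0) [heading=180, draw]
  REPEAT 3 [
    -- iteration 1/3 --
    FD 11.9: (-36.6,0) -> (-48.5,0) [heading=180, draw]
    RT 90: heading 180 -> 90
    RT 135: heading 90 -> 315
    -- iteration 2/3 --
    FD 11.9: (-48.5,0) -> (-40.085,-8.415) [heading=315, draw]
    RT 90: heading 315 -> 225
    RT 135: heading 225 -> 90
    -- iteration 3/3 --
    FD 11.9: (-40.085,-8.415) -> (-40.085,3.485) [heading=90, draw]
    RT 90: heading 90 -> 0
    RT 135: heading 0 -> 225
  ]
  -- iteration 2/3 --
  FD 4.3: (-40.085,3.485) -> (-43.126,0.445) [heading=225, draw]
  FD 11.5: (-43.126,0.445) -> (-51.258,-7.687) [heading=225, draw]
  FD 9.2: (-51.258,-7.687) -> (-57.763,-14.192) [heading=225, draw]
  REPEAT 3 [
    -- iteration 1/3 --
    FD 11.9: (-57.763,-14.192) -> (-66.178,-22.607) [heading=225, draw]
    RT 90: heading 225 -> 135
    RT 135: heading 135 -> 0
    -- iteration 2/3 --
    FD 11.9: (-66.178,-22.607) -> (-54.278,-22.607) [heading=0, draw]
    RT 90: heading 0 -> 270
    RT 135: heading 270 -> 135
    -- iteration 3/3 --
    FD 11.9: (-54.278,-22.607) -> (-62.692,-14.192) [heading=135, draw]
    RT 90: heading 135 -> 45
    RT 135: heading 45 -> 270
  ]
  -- iteration 3/3 --
  FD 4.3: (-62.692,-14.192) -> (-62.692,-18.492) [heading=270, draw]
  FD 11.5: (-62.692,-18.492) -> (-62.692,-29.992) [heading=270, draw]
  FD 9.2: (-62.692,-29.992) -> (-62.692,-39.192) [heading=270, draw]
  REPEAT 3 [
    -- iteration 1/3 --
    FD 11.9: (-62.692,-39.192) -> (-62.692,-51.092) [heading=270, draw]
    RT 90: heading 270 -> 180
    RT 135: heading 180 -> 45
    -- iteration 2/3 --
    FD 11.9: (-62.692,-51.092) -> (-54.278,-42.678) [heading=45, draw]
    RT 90: heading 45 -> 315
    RT 135: heading 315 -> 180
    -- iteration 3/3 --
    FD 11.9: (-54.278,-42.678) -> (-66.178,-42.678) [heading=180, draw]
    RT 90: heading 180 -> 90
    RT 135: heading 90 -> 315
  ]
]
FD 4.6: (-66.178,-42.678) -> (-62.925,-45.93) [heading=315, draw]
PD: pen down
LT 180: heading 315 -> 135
Final: pos=(-62.925,-45.93), heading=135, 20 segment(s) drawn

Answer: 135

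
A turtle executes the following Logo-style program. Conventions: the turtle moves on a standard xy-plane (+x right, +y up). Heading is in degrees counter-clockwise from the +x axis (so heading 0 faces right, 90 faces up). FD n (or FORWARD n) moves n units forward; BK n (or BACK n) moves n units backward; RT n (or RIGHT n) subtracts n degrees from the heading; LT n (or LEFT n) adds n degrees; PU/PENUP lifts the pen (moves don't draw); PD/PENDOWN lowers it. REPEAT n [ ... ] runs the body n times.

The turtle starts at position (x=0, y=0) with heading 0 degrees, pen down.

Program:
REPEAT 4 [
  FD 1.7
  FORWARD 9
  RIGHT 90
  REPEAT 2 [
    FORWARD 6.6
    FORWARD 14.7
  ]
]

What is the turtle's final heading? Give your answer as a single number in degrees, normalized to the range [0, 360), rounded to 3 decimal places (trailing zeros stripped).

Executing turtle program step by step:
Start: pos=(0,0), heading=0, pen down
REPEAT 4 [
  -- iteration 1/4 --
  FD 1.7: (0,0) -> (1.7,0) [heading=0, draw]
  FD 9: (1.7,0) -> (10.7,0) [heading=0, draw]
  RT 90: heading 0 -> 270
  REPEAT 2 [
    -- iteration 1/2 --
    FD 6.6: (10.7,0) -> (10.7,-6.6) [heading=270, draw]
    FD 14.7: (10.7,-6.6) -> (10.7,-21.3) [heading=270, draw]
    -- iteration 2/2 --
    FD 6.6: (10.7,-21.3) -> (10.7,-27.9) [heading=270, draw]
    FD 14.7: (10.7,-27.9) -> (10.7,-42.6) [heading=270, draw]
  ]
  -- iteration 2/4 --
  FD 1.7: (10.7,-42.6) -> (10.7,-44.3) [heading=270, draw]
  FD 9: (10.7,-44.3) -> (10.7,-53.3) [heading=270, draw]
  RT 90: heading 270 -> 180
  REPEAT 2 [
    -- iteration 1/2 --
    FD 6.6: (10.7,-53.3) -> (4.1,-53.3) [heading=180, draw]
    FD 14.7: (4.1,-53.3) -> (-10.6,-53.3) [heading=180, draw]
    -- iteration 2/2 --
    FD 6.6: (-10.6,-53.3) -> (-17.2,-53.3) [heading=180, draw]
    FD 14.7: (-17.2,-53.3) -> (-31.9,-53.3) [heading=180, draw]
  ]
  -- iteration 3/4 --
  FD 1.7: (-31.9,-53.3) -> (-33.6,-53.3) [heading=180, draw]
  FD 9: (-33.6,-53.3) -> (-42.6,-53.3) [heading=180, draw]
  RT 90: heading 180 -> 90
  REPEAT 2 [
    -- iteration 1/2 --
    FD 6.6: (-42.6,-53.3) -> (-42.6,-46.7) [heading=90, draw]
    FD 14.7: (-42.6,-46.7) -> (-42.6,-32) [heading=90, draw]
    -- iteration 2/2 --
    FD 6.6: (-42.6,-32) -> (-42.6,-25.4) [heading=90, draw]
    FD 14.7: (-42.6,-25.4) -> (-42.6,-10.7) [heading=90, draw]
  ]
  -- iteration 4/4 --
  FD 1.7: (-42.6,-10.7) -> (-42.6,-9) [heading=90, draw]
  FD 9: (-42.6,-9) -> (-42.6,0) [heading=90, draw]
  RT 90: heading 90 -> 0
  REPEAT 2 [
    -- iteration 1/2 --
    FD 6.6: (-42.6,0) -> (-36,0) [heading=0, draw]
    FD 14.7: (-36,0) -> (-21.3,0) [heading=0, draw]
    -- iteration 2/2 --
    FD 6.6: (-21.3,0) -> (-14.7,0) [heading=0, draw]
    FD 14.7: (-14.7,0) -> (0,0) [heading=0, draw]
  ]
]
Final: pos=(0,0), heading=0, 24 segment(s) drawn

Answer: 0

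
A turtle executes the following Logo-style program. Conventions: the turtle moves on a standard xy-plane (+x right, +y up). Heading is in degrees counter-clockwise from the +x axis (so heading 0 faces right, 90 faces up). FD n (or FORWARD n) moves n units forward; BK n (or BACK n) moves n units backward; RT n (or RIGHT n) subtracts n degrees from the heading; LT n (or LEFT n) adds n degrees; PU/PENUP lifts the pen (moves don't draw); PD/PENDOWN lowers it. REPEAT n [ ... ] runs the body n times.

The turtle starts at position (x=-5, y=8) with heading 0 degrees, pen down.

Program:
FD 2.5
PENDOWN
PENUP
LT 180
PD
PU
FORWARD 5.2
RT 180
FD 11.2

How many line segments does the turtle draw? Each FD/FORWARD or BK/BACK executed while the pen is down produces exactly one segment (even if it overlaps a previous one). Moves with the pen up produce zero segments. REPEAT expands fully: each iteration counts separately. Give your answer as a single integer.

Answer: 1

Derivation:
Executing turtle program step by step:
Start: pos=(-5,8), heading=0, pen down
FD 2.5: (-5,8) -> (-2.5,8) [heading=0, draw]
PD: pen down
PU: pen up
LT 180: heading 0 -> 180
PD: pen down
PU: pen up
FD 5.2: (-2.5,8) -> (-7.7,8) [heading=180, move]
RT 180: heading 180 -> 0
FD 11.2: (-7.7,8) -> (3.5,8) [heading=0, move]
Final: pos=(3.5,8), heading=0, 1 segment(s) drawn
Segments drawn: 1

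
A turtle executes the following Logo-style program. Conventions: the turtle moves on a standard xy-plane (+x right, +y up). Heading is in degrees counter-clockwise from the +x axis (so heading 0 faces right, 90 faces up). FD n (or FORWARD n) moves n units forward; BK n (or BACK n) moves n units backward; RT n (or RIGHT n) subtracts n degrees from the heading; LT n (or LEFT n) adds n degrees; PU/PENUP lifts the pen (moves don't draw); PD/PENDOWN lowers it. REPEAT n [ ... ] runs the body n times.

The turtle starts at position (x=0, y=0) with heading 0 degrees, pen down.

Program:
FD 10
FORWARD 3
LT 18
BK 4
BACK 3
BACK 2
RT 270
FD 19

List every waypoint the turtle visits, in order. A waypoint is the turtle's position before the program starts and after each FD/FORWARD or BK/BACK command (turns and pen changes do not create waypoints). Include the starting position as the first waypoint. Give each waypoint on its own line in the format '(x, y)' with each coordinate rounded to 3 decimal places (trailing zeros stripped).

Answer: (0, 0)
(10, 0)
(13, 0)
(9.196, -1.236)
(6.343, -2.163)
(4.44, -2.781)
(-1.431, 15.289)

Derivation:
Executing turtle program step by step:
Start: pos=(0,0), heading=0, pen down
FD 10: (0,0) -> (10,0) [heading=0, draw]
FD 3: (10,0) -> (13,0) [heading=0, draw]
LT 18: heading 0 -> 18
BK 4: (13,0) -> (9.196,-1.236) [heading=18, draw]
BK 3: (9.196,-1.236) -> (6.343,-2.163) [heading=18, draw]
BK 2: (6.343,-2.163) -> (4.44,-2.781) [heading=18, draw]
RT 270: heading 18 -> 108
FD 19: (4.44,-2.781) -> (-1.431,15.289) [heading=108, draw]
Final: pos=(-1.431,15.289), heading=108, 6 segment(s) drawn
Waypoints (7 total):
(0, 0)
(10, 0)
(13, 0)
(9.196, -1.236)
(6.343, -2.163)
(4.44, -2.781)
(-1.431, 15.289)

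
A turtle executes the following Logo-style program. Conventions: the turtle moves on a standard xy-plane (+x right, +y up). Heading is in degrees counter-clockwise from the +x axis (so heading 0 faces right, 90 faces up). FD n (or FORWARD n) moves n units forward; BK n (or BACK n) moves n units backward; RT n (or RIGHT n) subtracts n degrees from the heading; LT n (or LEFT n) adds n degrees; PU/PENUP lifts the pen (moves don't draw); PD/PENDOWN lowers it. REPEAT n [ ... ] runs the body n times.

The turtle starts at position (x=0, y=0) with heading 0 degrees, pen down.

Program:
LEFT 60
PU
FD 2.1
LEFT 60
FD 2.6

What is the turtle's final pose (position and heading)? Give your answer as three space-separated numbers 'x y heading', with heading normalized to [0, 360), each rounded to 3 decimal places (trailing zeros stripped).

Executing turtle program step by step:
Start: pos=(0,0), heading=0, pen down
LT 60: heading 0 -> 60
PU: pen up
FD 2.1: (0,0) -> (1.05,1.819) [heading=60, move]
LT 60: heading 60 -> 120
FD 2.6: (1.05,1.819) -> (-0.25,4.07) [heading=120, move]
Final: pos=(-0.25,4.07), heading=120, 0 segment(s) drawn

Answer: -0.25 4.07 120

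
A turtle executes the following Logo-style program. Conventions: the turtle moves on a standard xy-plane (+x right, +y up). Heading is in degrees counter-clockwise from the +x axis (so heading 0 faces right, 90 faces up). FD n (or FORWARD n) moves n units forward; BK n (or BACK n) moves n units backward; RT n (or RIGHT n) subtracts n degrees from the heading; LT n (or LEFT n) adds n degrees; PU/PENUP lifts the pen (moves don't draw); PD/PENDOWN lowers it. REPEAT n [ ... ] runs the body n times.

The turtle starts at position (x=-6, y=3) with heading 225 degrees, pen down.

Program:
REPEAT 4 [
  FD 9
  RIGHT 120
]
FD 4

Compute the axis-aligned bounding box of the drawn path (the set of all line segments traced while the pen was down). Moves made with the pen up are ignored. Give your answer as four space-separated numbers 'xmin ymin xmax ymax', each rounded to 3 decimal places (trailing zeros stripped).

Answer: -14.693 -3.364 -6 5.329

Derivation:
Executing turtle program step by step:
Start: pos=(-6,3), heading=225, pen down
REPEAT 4 [
  -- iteration 1/4 --
  FD 9: (-6,3) -> (-12.364,-3.364) [heading=225, draw]
  RT 120: heading 225 -> 105
  -- iteration 2/4 --
  FD 9: (-12.364,-3.364) -> (-14.693,5.329) [heading=105, draw]
  RT 120: heading 105 -> 345
  -- iteration 3/4 --
  FD 9: (-14.693,5.329) -> (-6,3) [heading=345, draw]
  RT 120: heading 345 -> 225
  -- iteration 4/4 --
  FD 9: (-6,3) -> (-12.364,-3.364) [heading=225, draw]
  RT 120: heading 225 -> 105
]
FD 4: (-12.364,-3.364) -> (-13.399,0.5) [heading=105, draw]
Final: pos=(-13.399,0.5), heading=105, 5 segment(s) drawn

Segment endpoints: x in {-14.693, -13.399, -12.364, -6, -6}, y in {-3.364, 0.5, 3, 3, 5.329}
xmin=-14.693, ymin=-3.364, xmax=-6, ymax=5.329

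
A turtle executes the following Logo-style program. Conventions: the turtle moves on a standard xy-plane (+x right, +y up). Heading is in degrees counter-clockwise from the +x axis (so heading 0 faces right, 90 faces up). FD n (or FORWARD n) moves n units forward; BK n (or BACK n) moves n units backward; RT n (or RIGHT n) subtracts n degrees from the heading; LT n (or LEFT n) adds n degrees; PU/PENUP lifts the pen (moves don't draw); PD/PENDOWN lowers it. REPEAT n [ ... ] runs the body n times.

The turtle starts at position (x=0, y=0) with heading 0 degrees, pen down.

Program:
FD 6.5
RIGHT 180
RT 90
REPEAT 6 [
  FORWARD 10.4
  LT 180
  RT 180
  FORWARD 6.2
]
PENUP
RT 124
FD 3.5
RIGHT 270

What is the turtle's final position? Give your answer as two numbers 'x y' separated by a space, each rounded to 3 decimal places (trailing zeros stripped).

Executing turtle program step by step:
Start: pos=(0,0), heading=0, pen down
FD 6.5: (0,0) -> (6.5,0) [heading=0, draw]
RT 180: heading 0 -> 180
RT 90: heading 180 -> 90
REPEAT 6 [
  -- iteration 1/6 --
  FD 10.4: (6.5,0) -> (6.5,10.4) [heading=90, draw]
  LT 180: heading 90 -> 270
  RT 180: heading 270 -> 90
  FD 6.2: (6.5,10.4) -> (6.5,16.6) [heading=90, draw]
  -- iteration 2/6 --
  FD 10.4: (6.5,16.6) -> (6.5,27) [heading=90, draw]
  LT 180: heading 90 -> 270
  RT 180: heading 270 -> 90
  FD 6.2: (6.5,27) -> (6.5,33.2) [heading=90, draw]
  -- iteration 3/6 --
  FD 10.4: (6.5,33.2) -> (6.5,43.6) [heading=90, draw]
  LT 180: heading 90 -> 270
  RT 180: heading 270 -> 90
  FD 6.2: (6.5,43.6) -> (6.5,49.8) [heading=90, draw]
  -- iteration 4/6 --
  FD 10.4: (6.5,49.8) -> (6.5,60.2) [heading=90, draw]
  LT 180: heading 90 -> 270
  RT 180: heading 270 -> 90
  FD 6.2: (6.5,60.2) -> (6.5,66.4) [heading=90, draw]
  -- iteration 5/6 --
  FD 10.4: (6.5,66.4) -> (6.5,76.8) [heading=90, draw]
  LT 180: heading 90 -> 270
  RT 180: heading 270 -> 90
  FD 6.2: (6.5,76.8) -> (6.5,83) [heading=90, draw]
  -- iteration 6/6 --
  FD 10.4: (6.5,83) -> (6.5,93.4) [heading=90, draw]
  LT 180: heading 90 -> 270
  RT 180: heading 270 -> 90
  FD 6.2: (6.5,93.4) -> (6.5,99.6) [heading=90, draw]
]
PU: pen up
RT 124: heading 90 -> 326
FD 3.5: (6.5,99.6) -> (9.402,97.643) [heading=326, move]
RT 270: heading 326 -> 56
Final: pos=(9.402,97.643), heading=56, 13 segment(s) drawn

Answer: 9.402 97.643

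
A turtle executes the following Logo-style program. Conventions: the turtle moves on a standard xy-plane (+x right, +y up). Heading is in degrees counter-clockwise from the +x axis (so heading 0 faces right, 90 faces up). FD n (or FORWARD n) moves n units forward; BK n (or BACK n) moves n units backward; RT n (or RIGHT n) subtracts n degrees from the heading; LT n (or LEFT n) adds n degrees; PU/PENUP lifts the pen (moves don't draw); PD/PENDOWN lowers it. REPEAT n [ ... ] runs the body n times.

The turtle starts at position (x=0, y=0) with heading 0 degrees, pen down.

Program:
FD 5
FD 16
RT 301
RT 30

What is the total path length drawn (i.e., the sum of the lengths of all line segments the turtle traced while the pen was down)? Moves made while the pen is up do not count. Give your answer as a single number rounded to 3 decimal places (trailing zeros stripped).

Executing turtle program step by step:
Start: pos=(0,0), heading=0, pen down
FD 5: (0,0) -> (5,0) [heading=0, draw]
FD 16: (5,0) -> (21,0) [heading=0, draw]
RT 301: heading 0 -> 59
RT 30: heading 59 -> 29
Final: pos=(21,0), heading=29, 2 segment(s) drawn

Segment lengths:
  seg 1: (0,0) -> (5,0), length = 5
  seg 2: (5,0) -> (21,0), length = 16
Total = 21

Answer: 21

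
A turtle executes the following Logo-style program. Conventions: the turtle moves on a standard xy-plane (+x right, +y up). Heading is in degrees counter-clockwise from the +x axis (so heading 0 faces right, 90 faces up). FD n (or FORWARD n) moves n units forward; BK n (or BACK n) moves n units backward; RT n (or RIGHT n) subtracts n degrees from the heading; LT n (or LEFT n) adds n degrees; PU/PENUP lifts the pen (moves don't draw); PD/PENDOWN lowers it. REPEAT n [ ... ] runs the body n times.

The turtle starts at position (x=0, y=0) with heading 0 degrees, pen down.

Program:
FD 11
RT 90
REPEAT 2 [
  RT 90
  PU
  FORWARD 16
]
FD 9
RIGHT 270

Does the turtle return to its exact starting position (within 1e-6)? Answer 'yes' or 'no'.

Executing turtle program step by step:
Start: pos=(0,0), heading=0, pen down
FD 11: (0,0) -> (11,0) [heading=0, draw]
RT 90: heading 0 -> 270
REPEAT 2 [
  -- iteration 1/2 --
  RT 90: heading 270 -> 180
  PU: pen up
  FD 16: (11,0) -> (-5,0) [heading=180, move]
  -- iteration 2/2 --
  RT 90: heading 180 -> 90
  PU: pen up
  FD 16: (-5,0) -> (-5,16) [heading=90, move]
]
FD 9: (-5,16) -> (-5,25) [heading=90, move]
RT 270: heading 90 -> 180
Final: pos=(-5,25), heading=180, 1 segment(s) drawn

Start position: (0, 0)
Final position: (-5, 25)
Distance = 25.495; >= 1e-6 -> NOT closed

Answer: no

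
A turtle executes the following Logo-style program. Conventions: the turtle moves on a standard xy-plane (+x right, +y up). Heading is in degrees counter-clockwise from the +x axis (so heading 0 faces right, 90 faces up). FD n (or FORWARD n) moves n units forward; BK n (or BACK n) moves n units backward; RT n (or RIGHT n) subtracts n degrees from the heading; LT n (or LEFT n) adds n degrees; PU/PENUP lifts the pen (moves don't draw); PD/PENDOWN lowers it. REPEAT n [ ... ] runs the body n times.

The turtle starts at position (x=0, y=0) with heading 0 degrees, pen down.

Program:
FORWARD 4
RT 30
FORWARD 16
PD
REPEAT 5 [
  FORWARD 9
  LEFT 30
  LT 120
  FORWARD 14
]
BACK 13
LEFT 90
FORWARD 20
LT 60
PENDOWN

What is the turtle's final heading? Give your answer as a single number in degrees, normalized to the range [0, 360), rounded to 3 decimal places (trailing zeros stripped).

Answer: 150

Derivation:
Executing turtle program step by step:
Start: pos=(0,0), heading=0, pen down
FD 4: (0,0) -> (4,0) [heading=0, draw]
RT 30: heading 0 -> 330
FD 16: (4,0) -> (17.856,-8) [heading=330, draw]
PD: pen down
REPEAT 5 [
  -- iteration 1/5 --
  FD 9: (17.856,-8) -> (25.651,-12.5) [heading=330, draw]
  LT 30: heading 330 -> 0
  LT 120: heading 0 -> 120
  FD 14: (25.651,-12.5) -> (18.651,-0.376) [heading=120, draw]
  -- iteration 2/5 --
  FD 9: (18.651,-0.376) -> (14.151,7.419) [heading=120, draw]
  LT 30: heading 120 -> 150
  LT 120: heading 150 -> 270
  FD 14: (14.151,7.419) -> (14.151,-6.581) [heading=270, draw]
  -- iteration 3/5 --
  FD 9: (14.151,-6.581) -> (14.151,-15.581) [heading=270, draw]
  LT 30: heading 270 -> 300
  LT 120: heading 300 -> 60
  FD 14: (14.151,-15.581) -> (21.151,-3.457) [heading=60, draw]
  -- iteration 4/5 --
  FD 9: (21.151,-3.457) -> (25.651,4.337) [heading=60, draw]
  LT 30: heading 60 -> 90
  LT 120: heading 90 -> 210
  FD 14: (25.651,4.337) -> (13.526,-2.663) [heading=210, draw]
  -- iteration 5/5 --
  FD 9: (13.526,-2.663) -> (5.732,-7.163) [heading=210, draw]
  LT 30: heading 210 -> 240
  LT 120: heading 240 -> 0
  FD 14: (5.732,-7.163) -> (19.732,-7.163) [heading=0, draw]
]
BK 13: (19.732,-7.163) -> (6.732,-7.163) [heading=0, draw]
LT 90: heading 0 -> 90
FD 20: (6.732,-7.163) -> (6.732,12.837) [heading=90, draw]
LT 60: heading 90 -> 150
PD: pen down
Final: pos=(6.732,12.837), heading=150, 14 segment(s) drawn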